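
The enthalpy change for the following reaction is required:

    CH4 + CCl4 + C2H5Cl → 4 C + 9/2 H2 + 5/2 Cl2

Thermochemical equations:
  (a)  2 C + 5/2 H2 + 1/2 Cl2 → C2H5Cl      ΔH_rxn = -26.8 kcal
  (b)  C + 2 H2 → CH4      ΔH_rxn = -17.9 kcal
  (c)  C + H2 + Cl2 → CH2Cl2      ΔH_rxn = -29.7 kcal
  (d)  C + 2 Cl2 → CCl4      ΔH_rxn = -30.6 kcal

(a) reversed (C2H5Cl must end up as a reactant): +26.8 kcal
(b) reversed (CH4 must end up as a reactant): +17.9 kcal
(c): not needed (CH2Cl2 appears nowhere else).
(d) reversed (CCl4 must end up as a reactant): +30.6 kcal
Combining the equations, ΔH_rxn = (+26.8) + (+17.9) + (+30.6) = 75.3 kcal

ΔH_rxn = 75.3 kcal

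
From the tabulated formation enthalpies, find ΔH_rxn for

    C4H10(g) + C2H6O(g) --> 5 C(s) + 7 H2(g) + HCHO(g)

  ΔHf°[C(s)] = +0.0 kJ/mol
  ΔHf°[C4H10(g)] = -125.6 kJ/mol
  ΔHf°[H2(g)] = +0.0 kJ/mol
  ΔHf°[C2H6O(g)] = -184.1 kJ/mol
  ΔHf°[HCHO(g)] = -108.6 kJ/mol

Products: 5·(+0.0) + 7·(+0.0) + 1·(-108.6) = -108.6
Reactants: 1·(-125.6) + 1·(-184.1) = -309.7
ΔH_rxn = (-108.6) − (-309.7) = 201.1 kJ/mol

ΔH_rxn = 201.1 kJ/mol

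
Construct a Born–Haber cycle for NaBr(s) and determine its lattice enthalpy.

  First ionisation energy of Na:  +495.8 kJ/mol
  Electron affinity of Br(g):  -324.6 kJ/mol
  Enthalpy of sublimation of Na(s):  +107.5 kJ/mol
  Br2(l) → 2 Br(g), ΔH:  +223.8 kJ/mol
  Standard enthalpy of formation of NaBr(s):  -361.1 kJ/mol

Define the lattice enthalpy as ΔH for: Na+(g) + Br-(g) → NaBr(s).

ΔHf° = 1·ΔHsub + 1·(ΣIE) + 1/2·D(Br2) + 1·EA + U
-361.1 = 1·(+107.5) + 1·(+495.8) + 1/2·(+223.8) + 1·(-324.6) + U
U = -361.1 − (+390.6) = -751.7 kJ/mol

U = -751.7 kJ/mol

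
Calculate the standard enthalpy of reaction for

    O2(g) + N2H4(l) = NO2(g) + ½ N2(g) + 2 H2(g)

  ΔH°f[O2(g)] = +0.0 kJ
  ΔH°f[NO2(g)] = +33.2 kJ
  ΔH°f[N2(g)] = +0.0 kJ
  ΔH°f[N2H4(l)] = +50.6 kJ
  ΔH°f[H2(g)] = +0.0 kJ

ΔH° = -17.4 kJ

ΔH°rxn = Σ nΔHf°(products) − Σ nΔHf°(reactants).
Products: 1·(+33.2) + 1/2·(+0.0) + 2·(+0.0) = +33.2
Reactants: 1·(+0.0) + 1·(+50.6) = +50.6
ΔH° = (+33.2) − (+50.6) = -17.4 kJ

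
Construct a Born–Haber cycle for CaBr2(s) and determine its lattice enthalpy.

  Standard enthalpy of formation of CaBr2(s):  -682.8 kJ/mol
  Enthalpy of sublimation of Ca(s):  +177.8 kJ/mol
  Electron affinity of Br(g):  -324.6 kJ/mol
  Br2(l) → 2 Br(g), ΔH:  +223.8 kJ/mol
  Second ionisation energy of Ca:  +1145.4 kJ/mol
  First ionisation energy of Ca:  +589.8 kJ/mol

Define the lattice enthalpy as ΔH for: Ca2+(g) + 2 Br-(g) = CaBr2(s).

U = -2170.4 kJ/mol

ΔHf° = 1·ΔHsub + 1·(ΣIE) + 1·D(Br2) + 2·EA + U
-682.8 = 1·(+177.8) + 1·(+1735.2) + 1·(+223.8) + 2·(-324.6) + U
U = -682.8 − (+1487.6) = -2170.4 kJ/mol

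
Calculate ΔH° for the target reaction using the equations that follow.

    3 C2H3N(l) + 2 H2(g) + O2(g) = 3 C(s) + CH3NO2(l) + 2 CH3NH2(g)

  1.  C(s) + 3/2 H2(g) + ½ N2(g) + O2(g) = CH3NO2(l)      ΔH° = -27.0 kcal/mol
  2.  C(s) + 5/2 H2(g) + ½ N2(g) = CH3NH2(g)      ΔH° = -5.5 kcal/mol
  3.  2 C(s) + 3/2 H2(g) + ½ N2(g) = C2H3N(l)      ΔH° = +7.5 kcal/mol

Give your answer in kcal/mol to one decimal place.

eq. 1 as written (CH3NO2(l) already on the product side): -27.0 kcal/mol
eq. 2 × 2 (scale by 2 for the 2 CH3NH2(g)): (2)·(-5.5) = -11.0 kcal/mol
eq. 3 reversed and × 3 (C2H3N(l) must end up as a reactant; scale by 3 for the 3 C2H3N(l)): (-3)·(+7.5) = -22.5 kcal/mol
Summing the manipulated equations, ΔH° = (-27.0) + (-11.0) + (-22.5) = -60.5 kcal/mol

ΔH° = -60.5 kcal/mol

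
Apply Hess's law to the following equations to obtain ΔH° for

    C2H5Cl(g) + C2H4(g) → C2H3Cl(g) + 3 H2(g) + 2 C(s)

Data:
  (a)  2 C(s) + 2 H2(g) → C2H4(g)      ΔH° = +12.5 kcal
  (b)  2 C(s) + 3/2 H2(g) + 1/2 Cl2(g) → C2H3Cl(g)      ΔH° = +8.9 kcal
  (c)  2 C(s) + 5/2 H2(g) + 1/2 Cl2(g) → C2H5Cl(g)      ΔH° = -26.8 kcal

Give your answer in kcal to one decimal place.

(a) reversed (reverse to put C2H4(g) on the reactant side): -12.5 kcal
(b) as written (C2H3Cl(g) already on the product side): +8.9 kcal
(c) reversed (reverse to put C2H5Cl(g) on the reactant side): +26.8 kcal
Summing the manipulated equations, ΔH° = (-1)·(+12.5) + (1)·(+8.9) + (-1)·(-26.8) = 23.2 kcal

ΔH° = 23.2 kcal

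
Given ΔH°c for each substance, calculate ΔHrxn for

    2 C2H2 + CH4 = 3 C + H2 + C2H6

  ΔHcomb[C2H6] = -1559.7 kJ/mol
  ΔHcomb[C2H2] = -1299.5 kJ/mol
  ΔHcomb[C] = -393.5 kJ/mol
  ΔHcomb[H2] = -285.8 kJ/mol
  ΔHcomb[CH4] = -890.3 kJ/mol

ΔHrxn = -463.3 kJ/mol

Using ΔH = Σ nΔHc°(reactants) − Σ nΔHc°(products):
= [2·(-1299.5) + 1·(-890.3)] − [3·(-393.5) + 1·(-285.8) + 1·(-1559.7)]
= -463.3 kJ/mol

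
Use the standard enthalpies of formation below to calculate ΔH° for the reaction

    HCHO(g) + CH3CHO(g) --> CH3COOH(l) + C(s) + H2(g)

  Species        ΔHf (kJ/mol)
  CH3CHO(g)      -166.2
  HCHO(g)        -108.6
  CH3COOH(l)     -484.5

Products: 1·(-484.5) + 1·(+0.0) + 1·(+0.0) = -484.5
Reactants: 1·(-108.6) + 1·(-166.2) = -274.8
ΔH° = (-484.5) − (-274.8) = -209.7 kJ/mol

ΔH° = -209.7 kJ/mol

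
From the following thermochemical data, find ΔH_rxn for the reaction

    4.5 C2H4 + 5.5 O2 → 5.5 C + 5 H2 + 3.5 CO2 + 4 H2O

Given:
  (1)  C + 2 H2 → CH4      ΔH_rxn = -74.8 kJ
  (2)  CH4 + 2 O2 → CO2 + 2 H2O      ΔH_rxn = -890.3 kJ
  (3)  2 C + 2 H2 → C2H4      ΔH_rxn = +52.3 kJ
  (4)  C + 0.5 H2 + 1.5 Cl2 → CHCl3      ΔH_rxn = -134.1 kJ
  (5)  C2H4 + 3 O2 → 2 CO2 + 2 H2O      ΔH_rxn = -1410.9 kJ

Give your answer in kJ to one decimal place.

(1) × 1/2: (1/2)·(-74.8) = -37.4 kJ
(2) × 1/2: (1/2)·(-890.3) = -445.15 kJ
(3) reversed and × 3: (-3)·(+52.3) = -156.9 kJ
(4): not needed.
(5) × 3/2: (3/2)·(-1410.9) = -2116.35 kJ
ΔH_rxn = (-37.4) + (-445.15) + (-156.9) + (-2116.35) = -2755.8 kJ

ΔH_rxn = -2755.8 kJ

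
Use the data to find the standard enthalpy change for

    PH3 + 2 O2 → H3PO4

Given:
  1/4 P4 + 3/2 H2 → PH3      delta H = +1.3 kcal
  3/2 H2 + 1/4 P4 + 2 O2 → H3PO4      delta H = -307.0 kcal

equation 1 reversed (reverse to put PH3 on the reactant side): -1.3 kcal
equation 2 as written (H3PO4 already on the product side): -307.0 kcal
Since enthalpy is a state function, delta H = (-1)·(+1.3) + (1)·(-307.0) = -308.3 kcal

delta H = -308.3 kcal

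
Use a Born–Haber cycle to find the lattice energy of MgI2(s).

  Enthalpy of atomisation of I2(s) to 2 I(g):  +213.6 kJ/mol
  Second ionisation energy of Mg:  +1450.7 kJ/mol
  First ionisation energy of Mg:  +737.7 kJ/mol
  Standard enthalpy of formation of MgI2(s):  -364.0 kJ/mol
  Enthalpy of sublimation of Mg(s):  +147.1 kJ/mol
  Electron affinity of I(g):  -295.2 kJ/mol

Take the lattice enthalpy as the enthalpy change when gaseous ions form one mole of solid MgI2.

ΔHf° = 1·ΔHsub + 1·(ΣIE) + 1·D(I2) + 2·EA + U
-364.0 = 1·(+147.1) + 1·(+2188.4) + 1·(+213.6) + 2·(-295.2) + U
U = -364.0 − (+1958.7) = -2322.7 kJ/mol

U = -2322.7 kJ/mol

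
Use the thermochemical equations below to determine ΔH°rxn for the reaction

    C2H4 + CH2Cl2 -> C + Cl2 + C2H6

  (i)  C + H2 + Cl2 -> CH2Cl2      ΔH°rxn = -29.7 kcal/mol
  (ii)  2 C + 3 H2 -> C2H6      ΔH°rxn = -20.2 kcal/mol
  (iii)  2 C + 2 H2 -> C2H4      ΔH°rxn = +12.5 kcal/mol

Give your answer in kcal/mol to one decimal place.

ΔH°rxn = -3.0 kcal/mol

(i) reversed (reverse to put CH2Cl2 on the reactant side): +29.7 kcal/mol
(ii) as written (C2H6 already on the product side): -20.2 kcal/mol
(iii) reversed (reverse to put C2H4 on the reactant side): -12.5 kcal/mol
Combining the equations, ΔH°rxn = (+29.7) + (-20.2) + (-12.5) = -3.0 kcal/mol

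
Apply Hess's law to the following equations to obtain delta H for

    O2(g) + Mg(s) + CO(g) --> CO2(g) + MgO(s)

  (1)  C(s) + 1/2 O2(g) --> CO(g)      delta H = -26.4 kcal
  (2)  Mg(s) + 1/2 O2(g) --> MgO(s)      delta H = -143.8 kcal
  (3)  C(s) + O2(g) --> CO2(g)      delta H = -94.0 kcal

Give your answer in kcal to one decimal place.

delta H = -211.4 kcal

(1) reversed: +26.4 kcal
(2) as written: -143.8 kcal
(3) as written: -94.0 kcal
delta H = (-1)·(-26.4) + (1)·(-143.8) + (1)·(-94.0) = -211.4 kcal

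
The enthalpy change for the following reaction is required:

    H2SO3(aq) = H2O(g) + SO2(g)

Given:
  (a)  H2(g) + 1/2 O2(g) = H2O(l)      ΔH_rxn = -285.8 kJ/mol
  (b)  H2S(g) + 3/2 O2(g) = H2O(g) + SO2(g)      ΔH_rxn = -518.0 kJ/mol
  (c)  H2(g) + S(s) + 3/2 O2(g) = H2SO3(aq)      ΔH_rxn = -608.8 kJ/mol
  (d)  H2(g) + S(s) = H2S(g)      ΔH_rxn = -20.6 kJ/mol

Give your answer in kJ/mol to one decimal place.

ΔH_rxn = 70.2 kJ/mol

(a): not needed.
(b) as written: -518.0 kJ/mol
(c) reversed: +608.8 kJ/mol
(d) as written: -20.6 kJ/mol
By Hess's law, ΔH_rxn = (-518.0) + (+608.8) + (-20.6) = 70.2 kJ/mol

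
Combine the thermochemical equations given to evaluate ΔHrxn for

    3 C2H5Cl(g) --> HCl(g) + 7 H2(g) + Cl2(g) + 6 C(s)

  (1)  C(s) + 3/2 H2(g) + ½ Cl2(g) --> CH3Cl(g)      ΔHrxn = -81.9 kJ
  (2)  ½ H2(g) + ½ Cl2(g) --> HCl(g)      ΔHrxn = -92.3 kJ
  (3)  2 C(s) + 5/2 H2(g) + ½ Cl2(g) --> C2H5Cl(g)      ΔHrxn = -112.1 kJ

(1): not needed.
(2) as written: -92.3 kJ
(3) reversed and × 3: (-3)·(-112.1) = +336.3 kJ
Since enthalpy is a state function, ΔHrxn = (1)·(-92.3) + (-3)·(-112.1) = 244.0 kJ

ΔHrxn = 244.0 kJ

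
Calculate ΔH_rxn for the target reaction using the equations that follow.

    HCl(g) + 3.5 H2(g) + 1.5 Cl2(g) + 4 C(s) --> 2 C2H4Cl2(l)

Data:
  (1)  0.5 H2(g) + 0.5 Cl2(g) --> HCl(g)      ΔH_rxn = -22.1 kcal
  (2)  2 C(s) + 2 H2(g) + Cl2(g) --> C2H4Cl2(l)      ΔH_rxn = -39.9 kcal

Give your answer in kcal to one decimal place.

ΔH_rxn = -57.7 kcal

(1) reversed (HCl(g) must end up as a reactant): +22.1 kcal
(2) × 2 (scale by 2 for the 2 C2H4Cl2(l)): (2)·(-39.9) = -79.8 kcal
By Hess's law, ΔH_rxn = (+22.1) + (-79.8) = -57.7 kcal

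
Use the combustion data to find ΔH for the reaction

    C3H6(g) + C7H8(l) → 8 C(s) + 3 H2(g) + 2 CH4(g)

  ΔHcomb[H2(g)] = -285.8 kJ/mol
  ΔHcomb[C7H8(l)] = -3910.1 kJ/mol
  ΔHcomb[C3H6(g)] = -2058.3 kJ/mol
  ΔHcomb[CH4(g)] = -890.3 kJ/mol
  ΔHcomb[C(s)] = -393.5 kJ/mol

Using ΔH = Σ nΔHc°(reactants) − Σ nΔHc°(products):
= [1·(-2058.3) + 1·(-3910.1)] − [8·(-393.5) + 3·(-285.8) + 2·(-890.3)]
= -182.4 kJ/mol

ΔH = -182.4 kJ/mol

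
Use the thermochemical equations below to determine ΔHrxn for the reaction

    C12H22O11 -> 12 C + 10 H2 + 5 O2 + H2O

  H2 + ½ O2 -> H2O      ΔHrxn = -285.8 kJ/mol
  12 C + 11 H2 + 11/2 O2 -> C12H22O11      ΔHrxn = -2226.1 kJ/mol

ΔHrxn = 1940.3 kJ/mol

equation 1 as written: -285.8 kJ/mol
equation 2 reversed: +2226.1 kJ/mol
Summing the manipulated equations, ΔHrxn = (-285.8) + (+2226.1) = 1940.3 kJ/mol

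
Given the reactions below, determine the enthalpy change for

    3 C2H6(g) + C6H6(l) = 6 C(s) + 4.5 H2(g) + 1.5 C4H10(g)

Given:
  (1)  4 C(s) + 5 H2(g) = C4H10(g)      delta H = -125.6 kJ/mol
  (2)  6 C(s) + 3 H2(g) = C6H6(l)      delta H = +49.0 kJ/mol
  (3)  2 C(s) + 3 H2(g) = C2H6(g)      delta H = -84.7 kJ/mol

(1) × 3/2: (3/2)·(-125.6) = -188.4 kJ/mol
(2) reversed: -49.0 kJ/mol
(3) reversed and × 3: (-3)·(-84.7) = +254.1 kJ/mol
By Hess's law, delta H = (-188.4) + (-49.0) + (+254.1) = 16.7 kJ/mol

delta H = 16.7 kJ/mol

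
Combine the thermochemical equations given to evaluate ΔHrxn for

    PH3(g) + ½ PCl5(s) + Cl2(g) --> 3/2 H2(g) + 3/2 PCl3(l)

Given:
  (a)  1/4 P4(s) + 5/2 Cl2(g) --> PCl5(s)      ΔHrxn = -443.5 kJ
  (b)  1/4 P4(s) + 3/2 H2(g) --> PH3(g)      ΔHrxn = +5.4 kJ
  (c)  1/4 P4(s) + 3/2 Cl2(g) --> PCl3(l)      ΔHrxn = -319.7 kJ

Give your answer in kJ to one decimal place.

(a) reversed and × 1/2 (reverse to put PCl5(s) on the reactant side; ×1/2 to match 1/2 PCl5(s) in the target): (-1/2)·(-443.5) = +221.75 kJ
(b) reversed (PH3(g) must end up as a reactant): -5.4 kJ
(c) × 3/2 (×3/2 to match 3/2 PCl3(l) in the target): (3/2)·(-319.7) = -479.55 kJ
ΔHrxn = (-1/2)·(-443.5) + (-1)·(+5.4) + (3/2)·(-319.7) = -263.2 kJ

ΔHrxn = -263.2 kJ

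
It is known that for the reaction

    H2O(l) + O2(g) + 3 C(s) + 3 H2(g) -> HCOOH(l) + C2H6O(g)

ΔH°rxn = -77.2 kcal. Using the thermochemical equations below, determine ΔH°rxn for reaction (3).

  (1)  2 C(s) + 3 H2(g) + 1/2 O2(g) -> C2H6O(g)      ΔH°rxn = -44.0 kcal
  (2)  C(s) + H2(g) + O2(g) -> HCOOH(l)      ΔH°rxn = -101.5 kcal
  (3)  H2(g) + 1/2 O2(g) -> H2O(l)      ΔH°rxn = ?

(1) as written (C2H6O(g) already on the product side): -44.0 kcal
(2) as written (HCOOH(l) already on the product side): -101.5 kcal
(3) reversed (reverse to put H2O(l) on the reactant side): contributes −x
-77.2 = (-44.0) + (-101.5) − x
x = (-77.2 − (-145.5)) / (-1) = -68.3 kcal

ΔH°rxn = -68.3 kcal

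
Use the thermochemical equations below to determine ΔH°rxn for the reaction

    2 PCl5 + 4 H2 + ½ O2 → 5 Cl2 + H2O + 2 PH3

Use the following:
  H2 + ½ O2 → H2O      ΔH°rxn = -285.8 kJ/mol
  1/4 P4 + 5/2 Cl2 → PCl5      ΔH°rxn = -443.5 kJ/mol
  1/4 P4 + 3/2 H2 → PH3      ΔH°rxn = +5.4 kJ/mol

equation 1 as written (H2O already on the product side): -285.8 kJ/mol
equation 2 reversed and × 2 (reverse to put PCl5 on the reactant side; scale by 2 for the 2 PCl5): (-2)·(-443.5) = +887.0 kJ/mol
equation 3 × 2 (scale by 2 for the 2 PH3): (2)·(+5.4) = +10.8 kJ/mol
ΔH°rxn = (1)·(-285.8) + (-2)·(-443.5) + (2)·(+5.4) = 612.0 kJ/mol

ΔH°rxn = 612.0 kJ/mol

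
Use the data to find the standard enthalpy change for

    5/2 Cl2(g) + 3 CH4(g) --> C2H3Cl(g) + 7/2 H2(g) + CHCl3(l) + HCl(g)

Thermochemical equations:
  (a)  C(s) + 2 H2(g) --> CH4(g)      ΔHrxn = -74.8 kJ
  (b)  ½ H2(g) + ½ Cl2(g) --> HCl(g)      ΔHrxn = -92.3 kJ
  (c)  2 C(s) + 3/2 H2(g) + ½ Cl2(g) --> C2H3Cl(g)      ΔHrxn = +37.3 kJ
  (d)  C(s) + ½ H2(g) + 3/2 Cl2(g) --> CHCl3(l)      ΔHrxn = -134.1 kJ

ΔHrxn = 35.3 kJ

(a) reversed and × 3 (CH4(g) must end up as a reactant; ×3 to match 3 CH4(g) in the target): (-3)·(-74.8) = +224.4 kJ
(b) as written (HCl(g) already on the product side): -92.3 kJ
(c) as written (C2H3Cl(g) already on the product side): +37.3 kJ
(d) as written (CHCl3(l) already on the product side): -134.1 kJ
ΔHrxn = (-3)·(-74.8) + (1)·(-92.3) + (1)·(+37.3) + (1)·(-134.1) = 35.3 kJ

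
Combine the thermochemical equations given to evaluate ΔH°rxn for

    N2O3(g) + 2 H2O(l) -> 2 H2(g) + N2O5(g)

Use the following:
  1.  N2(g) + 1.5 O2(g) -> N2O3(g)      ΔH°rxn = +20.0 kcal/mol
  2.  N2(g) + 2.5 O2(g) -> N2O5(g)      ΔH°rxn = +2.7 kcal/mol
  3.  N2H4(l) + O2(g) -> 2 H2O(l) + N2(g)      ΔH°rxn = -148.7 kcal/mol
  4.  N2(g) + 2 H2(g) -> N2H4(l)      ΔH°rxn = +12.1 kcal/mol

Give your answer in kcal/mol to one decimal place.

ΔH°rxn = 119.3 kcal/mol

eq. 1 reversed: -20.0 kcal/mol
eq. 2 as written: +2.7 kcal/mol
eq. 3 reversed: +148.7 kcal/mol
eq. 4 reversed: -12.1 kcal/mol
Since enthalpy is a state function, ΔH°rxn = (-1)·(+20.0) + (1)·(+2.7) + (-1)·(-148.7) + (-1)·(+12.1) = 119.3 kcal/mol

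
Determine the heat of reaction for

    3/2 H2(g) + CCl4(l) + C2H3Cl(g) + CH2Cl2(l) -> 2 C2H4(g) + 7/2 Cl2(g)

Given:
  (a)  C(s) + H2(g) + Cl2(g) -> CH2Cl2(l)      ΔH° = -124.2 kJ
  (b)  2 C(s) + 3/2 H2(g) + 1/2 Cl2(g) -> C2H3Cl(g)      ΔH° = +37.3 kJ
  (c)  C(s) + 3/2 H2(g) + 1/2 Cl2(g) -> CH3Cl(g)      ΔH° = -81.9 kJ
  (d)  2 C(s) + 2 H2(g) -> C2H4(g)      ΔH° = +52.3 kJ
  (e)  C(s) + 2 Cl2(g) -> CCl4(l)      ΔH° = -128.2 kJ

ΔH° = 319.7 kJ

(a) reversed (reverse to put CH2Cl2(l) on the reactant side): +124.2 kJ
(b) reversed (C2H3Cl(g) must end up as a reactant): -37.3 kJ
(c): not needed (CH3Cl(g) appears nowhere else).
(d) × 2 (scale by 2 for the 2 C2H4(g)): (2)·(+52.3) = +104.6 kJ
(e) reversed (reverse to put CCl4(l) on the reactant side): +128.2 kJ
ΔH° = (-1)·(-124.2) + (-1)·(+37.3) + (2)·(+52.3) + (-1)·(-128.2) = 319.7 kJ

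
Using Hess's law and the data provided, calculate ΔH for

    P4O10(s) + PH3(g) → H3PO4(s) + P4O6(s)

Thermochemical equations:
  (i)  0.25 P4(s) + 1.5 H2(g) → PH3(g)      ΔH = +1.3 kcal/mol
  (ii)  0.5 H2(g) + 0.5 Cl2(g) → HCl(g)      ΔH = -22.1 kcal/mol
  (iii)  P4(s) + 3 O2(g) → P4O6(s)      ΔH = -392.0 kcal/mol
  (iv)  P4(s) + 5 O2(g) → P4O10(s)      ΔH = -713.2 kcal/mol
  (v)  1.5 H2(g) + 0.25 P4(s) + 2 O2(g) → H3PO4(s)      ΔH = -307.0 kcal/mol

ΔH = 12.9 kcal/mol

(i) reversed: -1.3 kcal/mol
(ii): not needed.
(iii) as written: -392.0 kcal/mol
(iv) reversed: +713.2 kcal/mol
(v) as written: -307.0 kcal/mol
ΔH = (-1)·(+1.3) + (1)·(-392.0) + (-1)·(-713.2) + (1)·(-307.0) = 12.9 kcal/mol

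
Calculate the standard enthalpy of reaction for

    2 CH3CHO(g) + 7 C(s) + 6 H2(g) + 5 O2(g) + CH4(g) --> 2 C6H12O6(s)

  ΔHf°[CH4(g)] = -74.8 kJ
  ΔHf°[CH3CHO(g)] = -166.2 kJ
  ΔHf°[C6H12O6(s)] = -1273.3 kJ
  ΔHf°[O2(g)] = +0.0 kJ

ΔH° = -2139.4 kJ

Products: 2·(-1273.3) = -2546.6
Reactants: 2·(-166.2) + 7·(+0.0) + 6·(+0.0) + 5·(+0.0) + 1·(-74.8) = -407.2
ΔH° = (-2546.6) − (-407.2) = -2139.4 kJ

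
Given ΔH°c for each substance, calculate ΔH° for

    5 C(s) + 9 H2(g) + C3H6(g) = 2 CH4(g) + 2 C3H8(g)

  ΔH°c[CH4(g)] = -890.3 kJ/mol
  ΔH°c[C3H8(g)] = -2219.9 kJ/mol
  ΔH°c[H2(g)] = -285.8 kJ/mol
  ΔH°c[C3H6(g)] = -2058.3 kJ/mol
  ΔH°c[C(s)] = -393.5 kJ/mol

ΔH° = -377.6 kJ/mol

Using ΔH = Σ nΔHc°(reactants) − Σ nΔHc°(products):
= [5·(-393.5) + 9·(-285.8) + 1·(-2058.3)] − [2·(-890.3) + 2·(-2219.9)]
= -377.6 kJ/mol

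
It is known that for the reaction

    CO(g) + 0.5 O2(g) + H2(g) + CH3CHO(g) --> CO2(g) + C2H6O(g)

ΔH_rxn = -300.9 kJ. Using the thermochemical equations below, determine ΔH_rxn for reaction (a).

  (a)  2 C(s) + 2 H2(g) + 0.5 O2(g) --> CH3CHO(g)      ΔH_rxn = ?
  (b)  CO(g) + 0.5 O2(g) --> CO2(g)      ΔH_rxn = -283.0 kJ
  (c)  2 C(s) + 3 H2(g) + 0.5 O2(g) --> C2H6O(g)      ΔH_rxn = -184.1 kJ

(a) reversed (reverse to put CH3CHO(g) on the reactant side): contributes −x
(b) as written (CO(g) already on the reactant side): -283.0 kJ
(c) as written (C2H6O(g) already on the product side): -184.1 kJ
-300.9 = (-283.0) + (-184.1) − x
x = (-300.9 − (-467.1)) / (-1) = -166.2 kJ

ΔH_rxn = -166.2 kJ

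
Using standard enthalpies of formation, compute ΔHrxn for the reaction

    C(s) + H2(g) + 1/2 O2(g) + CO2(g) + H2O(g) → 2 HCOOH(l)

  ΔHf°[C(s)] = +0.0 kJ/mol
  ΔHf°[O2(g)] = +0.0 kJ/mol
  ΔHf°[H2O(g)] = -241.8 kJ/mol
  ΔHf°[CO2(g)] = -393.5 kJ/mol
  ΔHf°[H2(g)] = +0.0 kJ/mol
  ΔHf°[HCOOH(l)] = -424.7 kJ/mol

ΔH°rxn = Σ nΔHf°(products) − Σ nΔHf°(reactants).
Products: 2·(-424.7) = -849.4
Reactants: 1·(+0.0) + 1·(+0.0) + 1/2·(+0.0) + 1·(-393.5) + 1·(-241.8) = -635.3
ΔHrxn = (-849.4) − (-635.3) = -214.1 kJ/mol

ΔHrxn = -214.1 kJ/mol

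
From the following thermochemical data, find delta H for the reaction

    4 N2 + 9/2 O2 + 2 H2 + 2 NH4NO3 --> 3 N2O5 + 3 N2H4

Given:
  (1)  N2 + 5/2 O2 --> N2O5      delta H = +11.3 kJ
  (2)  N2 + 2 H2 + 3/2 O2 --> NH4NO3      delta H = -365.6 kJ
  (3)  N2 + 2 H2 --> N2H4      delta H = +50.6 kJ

delta H = 916.9 kJ

(1) × 3 (scale by 3 for the 3 N2O5): (3)·(+11.3) = +33.9 kJ
(2) reversed and × 2 (NH4NO3 must end up as a reactant; scale by 2 for the 2 NH4NO3): (-2)·(-365.6) = +731.2 kJ
(3) × 3 (×3 to match 3 N2H4 in the target): (3)·(+50.6) = +151.8 kJ
Combining the equations, delta H = (3)·(+11.3) + (-2)·(-365.6) + (3)·(+50.6) = 916.9 kJ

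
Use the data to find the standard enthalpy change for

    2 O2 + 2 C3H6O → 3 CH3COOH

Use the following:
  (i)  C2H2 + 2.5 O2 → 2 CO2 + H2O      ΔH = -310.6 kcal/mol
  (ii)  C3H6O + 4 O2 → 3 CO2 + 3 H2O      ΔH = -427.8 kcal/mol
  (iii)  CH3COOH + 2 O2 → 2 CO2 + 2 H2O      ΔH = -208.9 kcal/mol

ΔH = -228.9 kcal/mol

(i): not needed.
(ii) × 2: (2)·(-427.8) = -855.6 kcal/mol
(iii) reversed and × 3: (-3)·(-208.9) = +626.7 kcal/mol
Since enthalpy is a state function, ΔH = (2)·(-427.8) + (-3)·(-208.9) = -228.9 kcal/mol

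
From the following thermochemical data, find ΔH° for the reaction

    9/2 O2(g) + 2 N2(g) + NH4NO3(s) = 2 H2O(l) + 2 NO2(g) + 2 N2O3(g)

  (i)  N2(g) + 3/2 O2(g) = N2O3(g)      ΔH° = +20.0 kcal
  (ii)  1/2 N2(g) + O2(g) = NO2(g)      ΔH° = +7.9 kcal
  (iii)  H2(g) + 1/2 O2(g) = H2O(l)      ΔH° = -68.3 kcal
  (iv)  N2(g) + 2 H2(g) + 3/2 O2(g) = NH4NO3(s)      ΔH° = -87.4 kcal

(i) × 2 (×2 to match 2 N2O3(g) in the target): (2)·(+20.0) = +40.0 kcal
(ii) × 2 (scale by 2 for the 2 NO2(g)): (2)·(+7.9) = +15.8 kcal
(iii) × 2 (scale by 2 for the 2 H2O(l)): (2)·(-68.3) = -136.6 kcal
(iv) reversed (NH4NO3(s) must end up as a reactant): +87.4 kcal
By Hess's law, ΔH° = (+40.0) + (+15.8) + (-136.6) + (+87.4) = 6.6 kcal

ΔH° = 6.6 kcal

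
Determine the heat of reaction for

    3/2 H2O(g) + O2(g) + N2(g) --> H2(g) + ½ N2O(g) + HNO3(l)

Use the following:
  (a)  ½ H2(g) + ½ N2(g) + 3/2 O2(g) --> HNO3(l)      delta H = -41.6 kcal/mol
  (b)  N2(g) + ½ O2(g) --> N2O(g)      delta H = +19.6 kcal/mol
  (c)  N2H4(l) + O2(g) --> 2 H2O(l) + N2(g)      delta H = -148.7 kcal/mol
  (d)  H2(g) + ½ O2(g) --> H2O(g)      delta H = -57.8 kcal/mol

delta H = 54.9 kcal/mol

(a) as written: -41.6 kcal/mol
(b) × 1/2: (1/2)·(+19.6) = +9.8 kcal/mol
(c): not needed.
(d) reversed and × 3/2: (-3/2)·(-57.8) = +86.7 kcal/mol
Summing the manipulated equations, delta H = (1)·(-41.6) + (1/2)·(+19.6) + (-3/2)·(-57.8) = 54.9 kcal/mol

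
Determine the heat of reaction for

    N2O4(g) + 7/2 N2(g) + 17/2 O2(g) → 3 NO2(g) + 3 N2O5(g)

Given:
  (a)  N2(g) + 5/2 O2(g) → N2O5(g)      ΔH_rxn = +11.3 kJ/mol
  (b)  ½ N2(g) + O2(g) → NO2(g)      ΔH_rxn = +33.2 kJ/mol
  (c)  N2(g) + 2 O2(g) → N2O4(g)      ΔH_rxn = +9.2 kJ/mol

(a) × 3: (3)·(+11.3) = +33.9 kJ/mol
(b) × 3: (3)·(+33.2) = +99.6 kJ/mol
(c) reversed: -9.2 kJ/mol
Since enthalpy is a state function, ΔH_rxn = (3)·(+11.3) + (3)·(+33.2) + (-1)·(+9.2) = 124.3 kJ/mol

ΔH_rxn = 124.3 kJ/mol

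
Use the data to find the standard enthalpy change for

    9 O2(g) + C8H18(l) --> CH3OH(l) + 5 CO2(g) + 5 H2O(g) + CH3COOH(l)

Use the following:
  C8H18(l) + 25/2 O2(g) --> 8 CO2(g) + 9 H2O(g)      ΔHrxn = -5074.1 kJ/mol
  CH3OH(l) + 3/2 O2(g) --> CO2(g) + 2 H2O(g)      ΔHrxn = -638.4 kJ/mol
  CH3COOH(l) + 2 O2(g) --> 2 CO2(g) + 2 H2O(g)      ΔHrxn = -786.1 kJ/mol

equation 1 as written (C8H18(l) already on the reactant side): -5074.1 kJ/mol
equation 2 reversed (reverse to put CH3OH(l) on the product side): +638.4 kJ/mol
equation 3 reversed (CH3COOH(l) must end up as a product): +786.1 kJ/mol
ΔHrxn = (-5074.1) + (+638.4) + (+786.1) = -3649.6 kJ/mol

ΔHrxn = -3649.6 kJ/mol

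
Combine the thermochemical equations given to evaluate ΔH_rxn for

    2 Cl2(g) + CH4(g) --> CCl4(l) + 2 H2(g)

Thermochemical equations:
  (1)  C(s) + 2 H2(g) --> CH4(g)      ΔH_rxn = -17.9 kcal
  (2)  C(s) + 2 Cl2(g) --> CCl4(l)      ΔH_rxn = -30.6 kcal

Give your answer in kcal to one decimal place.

ΔH_rxn = -12.7 kcal

(1) reversed (CH4(g) must end up as a reactant): +17.9 kcal
(2) as written (CCl4(l) already on the product side): -30.6 kcal
Since enthalpy is a state function, ΔH_rxn = (-1)·(-17.9) + (1)·(-30.6) = -12.7 kcal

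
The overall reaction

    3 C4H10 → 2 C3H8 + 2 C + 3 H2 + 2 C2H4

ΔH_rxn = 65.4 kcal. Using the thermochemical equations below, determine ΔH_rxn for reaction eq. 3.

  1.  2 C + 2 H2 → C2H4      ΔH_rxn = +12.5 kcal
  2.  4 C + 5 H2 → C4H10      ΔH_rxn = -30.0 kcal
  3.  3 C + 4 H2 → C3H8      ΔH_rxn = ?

ΔH_rxn = -24.8 kcal

eq. 1 × 2: (2)·(+12.5) = +25.0 kcal
eq. 2 reversed and × 3: (-3)·(-30.0) = +90.0 kcal
eq. 3 × 2: contributes 2·x
+65.4 = (+25.0) + (+90.0) + 2·x
x = (+65.4 − (+115.0)) / (2) = -24.8 kcal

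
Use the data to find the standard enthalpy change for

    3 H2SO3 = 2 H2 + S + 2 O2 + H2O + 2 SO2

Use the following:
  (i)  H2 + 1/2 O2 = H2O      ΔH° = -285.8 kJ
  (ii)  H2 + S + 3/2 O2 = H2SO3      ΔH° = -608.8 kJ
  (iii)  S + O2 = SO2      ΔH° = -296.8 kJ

ΔH° = 947.0 kJ

(i) as written: -285.8 kJ
(ii) reversed and × 3: (-3)·(-608.8) = +1826.4 kJ
(iii) × 2: (2)·(-296.8) = -593.6 kJ
ΔH° = (1)·(-285.8) + (-3)·(-608.8) + (2)·(-296.8) = 947.0 kJ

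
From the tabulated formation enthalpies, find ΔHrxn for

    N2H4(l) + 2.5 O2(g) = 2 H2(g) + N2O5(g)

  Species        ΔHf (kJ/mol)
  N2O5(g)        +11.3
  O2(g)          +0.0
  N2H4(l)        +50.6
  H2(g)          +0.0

ΔHrxn = -39.3 kJ/mol

Products: 2·(+0.0) + 1·(+11.3) = +11.3
Reactants: 1·(+50.6) + 5/2·(+0.0) = +50.6
ΔHrxn = (+11.3) − (+50.6) = -39.3 kJ/mol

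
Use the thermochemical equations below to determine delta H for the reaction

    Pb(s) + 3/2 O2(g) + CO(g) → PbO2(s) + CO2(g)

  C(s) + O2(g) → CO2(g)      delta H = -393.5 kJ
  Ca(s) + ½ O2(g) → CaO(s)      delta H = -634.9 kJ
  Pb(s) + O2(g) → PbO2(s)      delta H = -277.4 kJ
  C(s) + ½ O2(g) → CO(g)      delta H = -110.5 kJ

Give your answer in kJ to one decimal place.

delta H = -560.4 kJ

equation 1 as written (CO2(g) already on the product side): -393.5 kJ
equation 2: not needed (Ca(s) appears nowhere else).
equation 3 as written (PbO2(s) already on the product side): -277.4 kJ
equation 4 reversed (reverse to put CO(g) on the reactant side): +110.5 kJ
Combining the equations, delta H = (-393.5) + (-277.4) + (+110.5) = -560.4 kJ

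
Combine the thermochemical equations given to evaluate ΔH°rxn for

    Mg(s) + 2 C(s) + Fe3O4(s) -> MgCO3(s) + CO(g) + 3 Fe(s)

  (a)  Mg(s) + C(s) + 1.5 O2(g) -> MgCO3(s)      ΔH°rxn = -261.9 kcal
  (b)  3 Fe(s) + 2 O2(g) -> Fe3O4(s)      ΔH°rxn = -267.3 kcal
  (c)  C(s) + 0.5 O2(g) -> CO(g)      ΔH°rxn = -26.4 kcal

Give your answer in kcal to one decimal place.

ΔH°rxn = -21.0 kcal

(a) as written (MgCO3(s) already on the product side): -261.9 kcal
(b) reversed (Fe3O4(s) must end up as a reactant): +267.3 kcal
(c) as written (CO(g) already on the product side): -26.4 kcal
By Hess's law, ΔH°rxn = (-261.9) + (+267.3) + (-26.4) = -21.0 kcal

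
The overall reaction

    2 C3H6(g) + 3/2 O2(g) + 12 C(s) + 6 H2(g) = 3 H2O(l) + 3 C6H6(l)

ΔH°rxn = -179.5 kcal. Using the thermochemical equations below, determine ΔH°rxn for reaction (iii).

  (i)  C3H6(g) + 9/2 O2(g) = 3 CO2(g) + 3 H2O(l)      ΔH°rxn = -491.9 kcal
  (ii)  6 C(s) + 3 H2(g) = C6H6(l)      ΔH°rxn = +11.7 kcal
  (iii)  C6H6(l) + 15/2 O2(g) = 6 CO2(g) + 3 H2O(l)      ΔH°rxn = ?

(i) × 2 (scale by 2 for the 2 C3H6(g)): (2)·(-491.9) = -983.8 kcal
(ii) × 2 (×2 to match 12 C(s) in the target): (2)·(+11.7) = +23.4 kcal
(iii) reversed: contributes −x
-179.5 = (-983.8) + (+23.4) − x
x = (-179.5 − (-960.4)) / (-1) = -780.9 kcal

ΔH°rxn = -780.9 kcal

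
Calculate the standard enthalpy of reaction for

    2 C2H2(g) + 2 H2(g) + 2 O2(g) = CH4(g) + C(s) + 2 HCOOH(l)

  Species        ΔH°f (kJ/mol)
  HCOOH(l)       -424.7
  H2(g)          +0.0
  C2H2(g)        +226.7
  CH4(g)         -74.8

ΔH°rxn = -1377.6 kJ/mol

Products: 1·(-74.8) + 1·(+0.0) + 2·(-424.7) = -924.2
Reactants: 2·(+226.7) + 2·(+0.0) + 2·(+0.0) = +453.4
ΔH°rxn = (-924.2) − (+453.4) = -1377.6 kJ/mol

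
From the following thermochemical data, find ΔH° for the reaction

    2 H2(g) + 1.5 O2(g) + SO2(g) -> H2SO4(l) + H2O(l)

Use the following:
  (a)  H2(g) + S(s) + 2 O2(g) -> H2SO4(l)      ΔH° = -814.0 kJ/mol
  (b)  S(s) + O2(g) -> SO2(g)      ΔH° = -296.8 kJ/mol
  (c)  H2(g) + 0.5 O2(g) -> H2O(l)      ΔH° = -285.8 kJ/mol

ΔH° = -803.0 kJ/mol

(a) as written (H2SO4(l) already on the product side): -814.0 kJ/mol
(b) reversed (reverse to put SO2(g) on the reactant side): +296.8 kJ/mol
(c) as written (H2O(l) already on the product side): -285.8 kJ/mol
ΔH° = (-814.0) + (+296.8) + (-285.8) = -803.0 kJ/mol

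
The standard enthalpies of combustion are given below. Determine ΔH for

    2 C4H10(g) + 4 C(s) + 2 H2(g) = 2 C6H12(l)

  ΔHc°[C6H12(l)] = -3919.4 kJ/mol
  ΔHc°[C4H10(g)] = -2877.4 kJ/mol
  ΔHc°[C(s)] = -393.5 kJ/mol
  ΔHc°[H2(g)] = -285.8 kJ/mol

Using ΔH = Σ nΔHc°(reactants) − Σ nΔHc°(products):
= [2·(-2877.4) + 4·(-393.5) + 2·(-285.8)] − [2·(-3919.4)]
= -61.6 kJ/mol

ΔH = -61.6 kJ/mol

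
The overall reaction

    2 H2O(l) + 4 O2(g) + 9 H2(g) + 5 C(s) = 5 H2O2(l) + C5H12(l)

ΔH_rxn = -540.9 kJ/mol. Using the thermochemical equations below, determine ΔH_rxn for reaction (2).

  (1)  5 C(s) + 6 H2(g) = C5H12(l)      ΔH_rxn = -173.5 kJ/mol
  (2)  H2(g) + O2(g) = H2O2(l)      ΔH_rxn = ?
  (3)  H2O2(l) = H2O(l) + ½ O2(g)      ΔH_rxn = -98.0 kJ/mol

(1) as written: -173.5 kJ/mol
(2) × 3: contributes 3·x
(3) reversed and × 2: (-2)·(-98.0) = +196.0 kJ/mol
-540.9 = (-173.5) + (+196.0) + 3·x
x = (-540.9 − (+22.5)) / (3) = -187.8 kJ/mol

ΔH_rxn = -187.8 kJ/mol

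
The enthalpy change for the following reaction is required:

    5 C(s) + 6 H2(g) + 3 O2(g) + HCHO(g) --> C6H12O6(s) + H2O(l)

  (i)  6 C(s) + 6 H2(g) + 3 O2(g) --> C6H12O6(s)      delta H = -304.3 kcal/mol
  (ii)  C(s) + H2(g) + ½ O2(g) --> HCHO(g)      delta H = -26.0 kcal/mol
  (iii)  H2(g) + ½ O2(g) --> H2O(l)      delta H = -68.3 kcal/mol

delta H = -346.6 kcal/mol

(i) as written (C6H12O6(s) already on the product side): -304.3 kcal/mol
(ii) reversed (HCHO(g) must end up as a reactant): +26.0 kcal/mol
(iii) as written (H2O(l) already on the product side): -68.3 kcal/mol
Summing the manipulated equations, delta H = (1)·(-304.3) + (-1)·(-26.0) + (1)·(-68.3) = -346.6 kcal/mol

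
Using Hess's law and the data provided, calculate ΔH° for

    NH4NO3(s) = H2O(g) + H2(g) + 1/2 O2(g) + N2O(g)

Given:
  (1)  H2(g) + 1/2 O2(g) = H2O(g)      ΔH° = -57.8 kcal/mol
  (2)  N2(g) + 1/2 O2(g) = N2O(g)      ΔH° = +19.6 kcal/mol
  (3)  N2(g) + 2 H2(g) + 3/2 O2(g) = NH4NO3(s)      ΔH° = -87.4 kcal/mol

ΔH° = 49.2 kcal/mol

(1) as written (H2O(g) already on the product side): -57.8 kcal/mol
(2) as written (N2O(g) already on the product side): +19.6 kcal/mol
(3) reversed (reverse to put NH4NO3(s) on the reactant side): +87.4 kcal/mol
Summing the manipulated equations, ΔH° = (-57.8) + (+19.6) + (+87.4) = 49.2 kcal/mol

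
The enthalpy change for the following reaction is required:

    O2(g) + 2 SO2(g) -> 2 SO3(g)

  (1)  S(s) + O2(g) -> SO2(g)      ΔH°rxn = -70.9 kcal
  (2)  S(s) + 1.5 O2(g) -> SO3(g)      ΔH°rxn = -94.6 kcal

ΔH°rxn = -47.4 kcal

(1) reversed and × 2 (SO2(g) must end up as a reactant; ×2 to match 2 SO2(g) in the target): (-2)·(-70.9) = +141.8 kcal
(2) × 2 (scale by 2 for the 2 SO3(g)): (2)·(-94.6) = -189.2 kcal
ΔH°rxn = (-2)·(-70.9) + (2)·(-94.6) = -47.4 kcal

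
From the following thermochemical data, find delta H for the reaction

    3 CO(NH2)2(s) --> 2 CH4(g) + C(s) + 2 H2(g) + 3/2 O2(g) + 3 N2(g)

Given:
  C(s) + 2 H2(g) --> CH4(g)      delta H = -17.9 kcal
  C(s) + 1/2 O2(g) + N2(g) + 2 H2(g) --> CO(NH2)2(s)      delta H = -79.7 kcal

delta H = 203.3 kcal

equation 1 × 2 (scale by 2 for the 2 CH4(g)): (2)·(-17.9) = -35.8 kcal
equation 2 reversed and × 3 (CO(NH2)2(s) must end up as a reactant; ×3 to match 3 CO(NH2)2(s) in the target): (-3)·(-79.7) = +239.1 kcal
Summing the manipulated equations, delta H = (2)·(-17.9) + (-3)·(-79.7) = 203.3 kcal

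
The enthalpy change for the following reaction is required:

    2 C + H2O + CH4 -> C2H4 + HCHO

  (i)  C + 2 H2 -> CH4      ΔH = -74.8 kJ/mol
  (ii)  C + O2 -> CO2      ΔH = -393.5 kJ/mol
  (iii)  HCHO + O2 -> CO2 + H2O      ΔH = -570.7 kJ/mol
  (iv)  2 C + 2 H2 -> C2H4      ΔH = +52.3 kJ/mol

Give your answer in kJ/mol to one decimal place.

ΔH = 304.3 kJ/mol

(i) reversed: +74.8 kJ/mol
(ii) as written: -393.5 kJ/mol
(iii) reversed: +570.7 kJ/mol
(iv) as written: +52.3 kJ/mol
Since enthalpy is a state function, ΔH = (-1)·(-74.8) + (1)·(-393.5) + (-1)·(-570.7) + (1)·(+52.3) = 304.3 kJ/mol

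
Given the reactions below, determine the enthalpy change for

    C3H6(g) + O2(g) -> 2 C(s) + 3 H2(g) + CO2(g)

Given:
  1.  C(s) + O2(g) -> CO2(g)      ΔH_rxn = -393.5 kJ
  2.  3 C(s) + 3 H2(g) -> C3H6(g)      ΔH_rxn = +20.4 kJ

ΔH_rxn = -413.9 kJ

eq. 1 as written: -393.5 kJ
eq. 2 reversed: -20.4 kJ
Since enthalpy is a state function, ΔH_rxn = (1)·(-393.5) + (-1)·(+20.4) = -413.9 kJ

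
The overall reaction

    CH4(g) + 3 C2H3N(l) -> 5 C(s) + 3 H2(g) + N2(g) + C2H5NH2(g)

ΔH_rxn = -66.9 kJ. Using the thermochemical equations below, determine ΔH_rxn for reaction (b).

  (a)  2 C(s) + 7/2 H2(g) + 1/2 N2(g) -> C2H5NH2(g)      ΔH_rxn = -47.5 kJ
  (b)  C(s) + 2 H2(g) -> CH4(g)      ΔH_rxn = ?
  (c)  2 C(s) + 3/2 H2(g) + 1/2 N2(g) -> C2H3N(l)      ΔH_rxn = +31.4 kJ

(a) as written (C2H5NH2(g) already on the product side): -47.5 kJ
(b) reversed (CH4(g) must end up as a reactant): contributes −x
(c) reversed and × 3 (reverse to put C2H3N(l) on the reactant side; scale by 3 for the 3 C2H3N(l)): (-3)·(+31.4) = -94.2 kJ
-66.9 = (-47.5) + (-94.2) − x
x = (-66.9 − (-141.7)) / (-1) = -74.8 kJ

ΔH_rxn = -74.8 kJ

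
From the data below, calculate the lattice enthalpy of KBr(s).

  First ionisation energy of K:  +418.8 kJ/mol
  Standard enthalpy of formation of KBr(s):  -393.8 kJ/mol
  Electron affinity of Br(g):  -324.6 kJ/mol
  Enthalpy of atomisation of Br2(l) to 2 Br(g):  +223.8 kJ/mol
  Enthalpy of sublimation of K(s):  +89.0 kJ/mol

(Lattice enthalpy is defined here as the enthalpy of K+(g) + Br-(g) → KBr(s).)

U = -688.9 kJ/mol

ΔHf° = 1·ΔHsub + 1·(ΣIE) + 1/2·D(Br2) + 1·EA + U
-393.8 = 1·(+89.0) + 1·(+418.8) + 1/2·(+223.8) + 1·(-324.6) + U
U = -393.8 − (+295.1) = -688.9 kJ/mol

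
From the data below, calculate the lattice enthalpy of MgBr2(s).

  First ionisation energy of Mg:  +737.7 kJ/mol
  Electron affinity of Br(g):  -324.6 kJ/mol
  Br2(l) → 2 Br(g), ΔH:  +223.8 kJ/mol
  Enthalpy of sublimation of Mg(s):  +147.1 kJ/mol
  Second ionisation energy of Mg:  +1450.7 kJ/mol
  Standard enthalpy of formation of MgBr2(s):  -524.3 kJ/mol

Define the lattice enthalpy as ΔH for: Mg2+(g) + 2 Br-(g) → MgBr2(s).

U = -2434.4 kJ/mol

ΔHf° = 1·ΔHsub + 1·(ΣIE) + 1·D(Br2) + 2·EA + U
-524.3 = 1·(+147.1) + 1·(+2188.4) + 1·(+223.8) + 2·(-324.6) + U
U = -524.3 − (+1910.1) = -2434.4 kJ/mol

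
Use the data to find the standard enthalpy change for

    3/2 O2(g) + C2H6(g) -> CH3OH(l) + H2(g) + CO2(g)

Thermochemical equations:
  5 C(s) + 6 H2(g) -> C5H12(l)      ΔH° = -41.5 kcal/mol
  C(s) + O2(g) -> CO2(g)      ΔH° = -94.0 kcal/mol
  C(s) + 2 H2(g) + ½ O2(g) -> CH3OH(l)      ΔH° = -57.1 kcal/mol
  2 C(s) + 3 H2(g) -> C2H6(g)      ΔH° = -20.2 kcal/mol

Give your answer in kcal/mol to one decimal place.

equation 1: not needed (C5H12(l) appears nowhere else).
equation 2 as written (CO2(g) already on the product side): -94.0 kcal/mol
equation 3 as written (CH3OH(l) already on the product side): -57.1 kcal/mol
equation 4 reversed (C2H6(g) must end up as a reactant): +20.2 kcal/mol
Summing the manipulated equations, ΔH° = (-94.0) + (-57.1) + (+20.2) = -130.9 kcal/mol

ΔH° = -130.9 kcal/mol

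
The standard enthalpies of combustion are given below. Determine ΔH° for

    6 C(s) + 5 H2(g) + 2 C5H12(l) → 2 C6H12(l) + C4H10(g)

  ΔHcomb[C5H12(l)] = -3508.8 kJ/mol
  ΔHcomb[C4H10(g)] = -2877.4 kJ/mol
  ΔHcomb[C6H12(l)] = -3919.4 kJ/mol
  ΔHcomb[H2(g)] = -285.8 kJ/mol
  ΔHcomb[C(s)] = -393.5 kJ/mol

With combustion enthalpies, reactants minus products:
= [6·(-393.5) + 5·(-285.8) + 2·(-3508.8)] − [2·(-3919.4) + 1·(-2877.4)]
= -91.4 kJ/mol

ΔH° = -91.4 kJ/mol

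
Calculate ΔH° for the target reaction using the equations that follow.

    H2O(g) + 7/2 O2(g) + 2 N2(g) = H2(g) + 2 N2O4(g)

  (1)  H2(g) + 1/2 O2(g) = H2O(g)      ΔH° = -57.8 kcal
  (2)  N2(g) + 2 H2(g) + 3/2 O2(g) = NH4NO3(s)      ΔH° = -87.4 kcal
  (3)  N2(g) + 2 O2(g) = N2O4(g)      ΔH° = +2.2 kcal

ΔH° = 62.2 kcal

(1) reversed (H2O(g) must end up as a reactant): +57.8 kcal
(2): not needed (NH4NO3(s) appears nowhere else).
(3) × 2 (×2 to match 2 N2O4(g) in the target): (2)·(+2.2) = +4.4 kcal
Since enthalpy is a state function, ΔH° = (-1)·(-57.8) + (2)·(+2.2) = 62.2 kcal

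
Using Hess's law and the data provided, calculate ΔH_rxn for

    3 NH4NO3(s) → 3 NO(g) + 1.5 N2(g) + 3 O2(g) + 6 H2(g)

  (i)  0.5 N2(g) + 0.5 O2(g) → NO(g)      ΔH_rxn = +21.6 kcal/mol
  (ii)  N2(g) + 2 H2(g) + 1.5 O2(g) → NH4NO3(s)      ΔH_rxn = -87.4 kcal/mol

(i) × 3 (×3 to match 3 NO(g) in the target): (3)·(+21.6) = +64.8 kcal/mol
(ii) reversed and × 3 (reverse to put NH4NO3(s) on the reactant side; ×3 to match 3 NH4NO3(s) in the target): (-3)·(-87.4) = +262.2 kcal/mol
Combining the equations, ΔH_rxn = (+64.8) + (+262.2) = 327.0 kcal/mol

ΔH_rxn = 327.0 kcal/mol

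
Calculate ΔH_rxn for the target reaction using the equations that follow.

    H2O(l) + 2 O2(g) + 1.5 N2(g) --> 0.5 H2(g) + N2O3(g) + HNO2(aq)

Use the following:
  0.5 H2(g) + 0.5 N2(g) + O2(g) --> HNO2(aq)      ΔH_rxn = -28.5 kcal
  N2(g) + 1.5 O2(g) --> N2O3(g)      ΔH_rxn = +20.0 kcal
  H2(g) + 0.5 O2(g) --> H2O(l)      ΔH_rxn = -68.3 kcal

equation 1 as written: -28.5 kcal
equation 2 as written: +20.0 kcal
equation 3 reversed: +68.3 kcal
By Hess's law, ΔH_rxn = (-28.5) + (+20.0) + (+68.3) = 59.8 kcal

ΔH_rxn = 59.8 kcal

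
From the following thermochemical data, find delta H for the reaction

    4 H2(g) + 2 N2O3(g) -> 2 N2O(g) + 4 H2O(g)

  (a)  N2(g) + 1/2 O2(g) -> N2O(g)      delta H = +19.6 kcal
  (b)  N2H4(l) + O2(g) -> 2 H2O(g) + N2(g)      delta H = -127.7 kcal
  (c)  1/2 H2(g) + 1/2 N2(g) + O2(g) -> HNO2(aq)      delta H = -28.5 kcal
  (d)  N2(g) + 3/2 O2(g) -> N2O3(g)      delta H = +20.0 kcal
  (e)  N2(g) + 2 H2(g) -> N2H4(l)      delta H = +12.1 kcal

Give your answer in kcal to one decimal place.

(a) × 2: (2)·(+19.6) = +39.2 kcal
(b) × 2: (2)·(-127.7) = -255.4 kcal
(c): not needed.
(d) reversed and × 2: (-2)·(+20.0) = -40.0 kcal
(e) × 2: (2)·(+12.1) = +24.2 kcal
By Hess's law, delta H = (+39.2) + (-255.4) + (-40.0) + (+24.2) = -232.0 kcal

delta H = -232.0 kcal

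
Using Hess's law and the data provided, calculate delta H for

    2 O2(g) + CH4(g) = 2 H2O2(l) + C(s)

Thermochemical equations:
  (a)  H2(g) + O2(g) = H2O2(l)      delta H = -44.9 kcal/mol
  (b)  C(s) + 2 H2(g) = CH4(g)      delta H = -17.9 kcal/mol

delta H = -71.9 kcal/mol

(a) × 2: (2)·(-44.9) = -89.8 kcal/mol
(b) reversed: +17.9 kcal/mol
delta H = (2)·(-44.9) + (-1)·(-17.9) = -71.9 kcal/mol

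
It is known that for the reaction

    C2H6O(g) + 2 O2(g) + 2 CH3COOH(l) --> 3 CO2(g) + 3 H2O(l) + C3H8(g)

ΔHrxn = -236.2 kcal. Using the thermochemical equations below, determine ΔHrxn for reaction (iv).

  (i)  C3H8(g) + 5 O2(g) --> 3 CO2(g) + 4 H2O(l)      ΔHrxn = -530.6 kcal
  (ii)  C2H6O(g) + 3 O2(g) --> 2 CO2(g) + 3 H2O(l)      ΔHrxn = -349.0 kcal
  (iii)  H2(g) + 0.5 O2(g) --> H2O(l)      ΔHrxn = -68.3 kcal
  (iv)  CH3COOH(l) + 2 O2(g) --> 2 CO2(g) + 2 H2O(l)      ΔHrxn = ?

ΔHrxn = -208.9 kcal

(i) reversed (C3H8(g) must end up as a product): +530.6 kcal
(ii) as written (C2H6O(g) already on the reactant side): -349.0 kcal
(iii): not needed (H2(g) appears nowhere else).
(iv) × 2 (scale by 2 for the 2 CH3COOH(l)): contributes 2·x
-236.2 = (+530.6) + (-349.0) + 2·x
x = (-236.2 − (+181.6)) / (2) = -208.9 kcal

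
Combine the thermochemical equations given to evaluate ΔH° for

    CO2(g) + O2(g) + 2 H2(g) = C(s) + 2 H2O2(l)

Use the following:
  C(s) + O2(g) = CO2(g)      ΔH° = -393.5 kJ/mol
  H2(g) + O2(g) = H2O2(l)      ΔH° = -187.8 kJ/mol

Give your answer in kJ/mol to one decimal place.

ΔH° = 17.9 kJ/mol

equation 1 reversed: +393.5 kJ/mol
equation 2 × 2: (2)·(-187.8) = -375.6 kJ/mol
ΔH° = (-1)·(-393.5) + (2)·(-187.8) = 17.9 kJ/mol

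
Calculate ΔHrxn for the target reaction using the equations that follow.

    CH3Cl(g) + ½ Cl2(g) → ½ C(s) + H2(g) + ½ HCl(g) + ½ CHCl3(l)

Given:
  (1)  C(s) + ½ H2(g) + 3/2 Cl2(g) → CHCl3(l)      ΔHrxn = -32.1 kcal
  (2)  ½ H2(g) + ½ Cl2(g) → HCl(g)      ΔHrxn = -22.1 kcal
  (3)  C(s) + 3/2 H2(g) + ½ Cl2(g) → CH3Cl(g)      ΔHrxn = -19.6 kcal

(1) × 1/2 (×1/2 to match 1/2 CHCl3(l) in the target): (1/2)·(-32.1) = -16.05 kcal
(2) × 1/2 (×1/2 to match 1/2 HCl(g) in the target): (1/2)·(-22.1) = -11.05 kcal
(3) reversed (CH3Cl(g) must end up as a reactant): +19.6 kcal
Summing the manipulated equations, ΔHrxn = (1/2)·(-32.1) + (1/2)·(-22.1) + (-1)·(-19.6) = -7.5 kcal

ΔHrxn = -7.5 kcal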